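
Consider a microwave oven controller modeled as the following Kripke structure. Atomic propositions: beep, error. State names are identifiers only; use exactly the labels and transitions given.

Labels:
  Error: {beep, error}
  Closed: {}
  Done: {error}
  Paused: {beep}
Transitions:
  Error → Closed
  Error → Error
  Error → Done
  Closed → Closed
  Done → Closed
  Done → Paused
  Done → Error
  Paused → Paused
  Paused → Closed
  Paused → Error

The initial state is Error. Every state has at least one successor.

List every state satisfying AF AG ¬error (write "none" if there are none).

States satisfying AG ¬error: {Closed}.
States satisfying AF AG ¬error: {Closed}.

{Closed}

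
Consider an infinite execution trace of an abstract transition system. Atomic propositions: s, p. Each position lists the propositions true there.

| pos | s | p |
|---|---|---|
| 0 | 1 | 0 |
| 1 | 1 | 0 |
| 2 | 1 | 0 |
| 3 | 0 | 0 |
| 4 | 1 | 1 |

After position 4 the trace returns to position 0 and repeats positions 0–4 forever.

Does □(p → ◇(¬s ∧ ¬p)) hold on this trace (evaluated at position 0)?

Holds

p → ◇(¬s ∧ ¬p) holds at every position 0..4, and those are all positions ever visited, so □(p → ◇(¬s ∧ ¬p)) holds.
Positions where p holds: 4.
Check ◇(¬s ∧ ¬p) at each: 4→ok.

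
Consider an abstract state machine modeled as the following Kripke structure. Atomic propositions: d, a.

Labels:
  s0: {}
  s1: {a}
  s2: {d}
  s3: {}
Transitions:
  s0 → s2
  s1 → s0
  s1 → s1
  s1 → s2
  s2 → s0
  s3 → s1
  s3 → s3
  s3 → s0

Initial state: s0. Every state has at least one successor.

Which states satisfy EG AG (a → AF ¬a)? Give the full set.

{s0, s2}

States satisfying AG (a → AF ¬a): {s0, s2}.
States satisfying EG AG (a → AF ¬a): {s0, s2}.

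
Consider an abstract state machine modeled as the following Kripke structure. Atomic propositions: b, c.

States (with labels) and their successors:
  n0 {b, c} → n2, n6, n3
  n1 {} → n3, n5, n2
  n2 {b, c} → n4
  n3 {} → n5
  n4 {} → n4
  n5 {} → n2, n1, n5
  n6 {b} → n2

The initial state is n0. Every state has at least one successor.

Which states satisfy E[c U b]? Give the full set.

{n0, n2, n6}

States satisfying c: {n0, n2}.
States satisfying b: {n0, n2, n6}.
States satisfying E[c U b]: {n0, n2, n6}.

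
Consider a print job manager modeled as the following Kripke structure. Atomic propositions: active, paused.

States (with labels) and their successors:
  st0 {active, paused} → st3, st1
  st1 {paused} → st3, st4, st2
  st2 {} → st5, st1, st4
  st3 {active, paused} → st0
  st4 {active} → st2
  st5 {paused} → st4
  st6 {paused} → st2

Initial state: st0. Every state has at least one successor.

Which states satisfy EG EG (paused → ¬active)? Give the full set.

States satisfying EG (paused → ¬active): {st1, st2, st4, st5, st6}.
States satisfying EG EG (paused → ¬active): {st1, st2, st4, st5, st6}.

{st1, st2, st4, st5, st6}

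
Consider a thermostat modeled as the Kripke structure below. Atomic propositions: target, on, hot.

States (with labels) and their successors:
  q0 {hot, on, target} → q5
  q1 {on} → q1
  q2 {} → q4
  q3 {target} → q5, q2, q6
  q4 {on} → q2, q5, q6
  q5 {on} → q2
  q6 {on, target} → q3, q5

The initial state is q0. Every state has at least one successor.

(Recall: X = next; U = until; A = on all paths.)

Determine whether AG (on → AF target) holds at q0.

States satisfying on → AF target: {q0, q2, q3, q6}.
States satisfying AG (on → AF target): ∅.
q4 is reachable from q0 and violates on → AF target, so AG fails at q0.
q0 ∉ Sat(AG (on → AF target)).

No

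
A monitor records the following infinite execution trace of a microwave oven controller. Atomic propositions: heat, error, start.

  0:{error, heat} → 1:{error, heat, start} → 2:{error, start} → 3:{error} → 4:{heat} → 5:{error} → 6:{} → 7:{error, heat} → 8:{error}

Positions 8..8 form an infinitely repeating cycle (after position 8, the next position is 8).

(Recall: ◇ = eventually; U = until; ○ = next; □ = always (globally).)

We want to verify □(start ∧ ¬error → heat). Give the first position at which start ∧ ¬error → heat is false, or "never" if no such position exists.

never

start ∧ ¬error → heat holds at every position 0..8, and those are all the positions the trace ever visits, so the invariant □(start ∧ ¬error → heat) is never violated.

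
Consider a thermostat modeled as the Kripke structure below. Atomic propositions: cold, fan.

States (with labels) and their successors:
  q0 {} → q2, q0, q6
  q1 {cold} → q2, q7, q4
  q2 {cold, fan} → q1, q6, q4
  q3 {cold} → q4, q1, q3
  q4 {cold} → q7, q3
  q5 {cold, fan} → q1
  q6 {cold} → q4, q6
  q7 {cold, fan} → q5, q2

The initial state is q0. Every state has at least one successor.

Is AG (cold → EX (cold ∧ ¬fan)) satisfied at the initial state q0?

States satisfying cold → EX (cold ∧ ¬fan): {q0, q1, q2, q3, q4, q5, q6}.
States satisfying AG (cold → EX (cold ∧ ¬fan)): ∅.
q7 is reachable from q0 and violates cold → EX (cold ∧ ¬fan), so AG fails at q0.
q0 ∉ Sat(AG (cold → EX (cold ∧ ¬fan))).

Violated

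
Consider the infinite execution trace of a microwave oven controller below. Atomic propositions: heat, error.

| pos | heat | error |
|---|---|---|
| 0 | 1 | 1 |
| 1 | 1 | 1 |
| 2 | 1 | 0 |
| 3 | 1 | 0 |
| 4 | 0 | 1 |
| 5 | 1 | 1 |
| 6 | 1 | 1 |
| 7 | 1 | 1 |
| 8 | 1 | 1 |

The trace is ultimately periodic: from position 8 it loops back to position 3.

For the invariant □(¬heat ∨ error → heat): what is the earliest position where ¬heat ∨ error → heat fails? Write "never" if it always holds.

Check ¬heat ∨ error → heat at each position in order: 0 ✓, 1 ✓, 2 ✓, 3 ✓.
At position 4 the labels are {error}, so ¬heat ∨ error → heat is false there. This is the first violation.

4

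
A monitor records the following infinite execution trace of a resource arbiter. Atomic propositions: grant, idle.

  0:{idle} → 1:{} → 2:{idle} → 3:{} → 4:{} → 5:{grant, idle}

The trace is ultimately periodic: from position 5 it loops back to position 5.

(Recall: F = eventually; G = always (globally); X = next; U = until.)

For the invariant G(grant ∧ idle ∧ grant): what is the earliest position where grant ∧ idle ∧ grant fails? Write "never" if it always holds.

At position 0 the labels are {idle}, so grant ∧ idle ∧ grant is false there. This is the first violation.

0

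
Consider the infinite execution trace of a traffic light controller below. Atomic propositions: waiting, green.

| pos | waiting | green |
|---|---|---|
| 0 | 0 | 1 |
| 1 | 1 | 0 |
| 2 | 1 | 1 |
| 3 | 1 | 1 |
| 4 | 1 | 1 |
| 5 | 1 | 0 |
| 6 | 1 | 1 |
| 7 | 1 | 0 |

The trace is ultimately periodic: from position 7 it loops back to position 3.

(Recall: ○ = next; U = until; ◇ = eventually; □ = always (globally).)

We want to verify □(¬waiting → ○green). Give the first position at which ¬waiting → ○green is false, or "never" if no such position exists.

0

At position 0 the labels are {green} and the next position 1 has {waiting}, so ¬waiting → ○green is false there. This is the first violation.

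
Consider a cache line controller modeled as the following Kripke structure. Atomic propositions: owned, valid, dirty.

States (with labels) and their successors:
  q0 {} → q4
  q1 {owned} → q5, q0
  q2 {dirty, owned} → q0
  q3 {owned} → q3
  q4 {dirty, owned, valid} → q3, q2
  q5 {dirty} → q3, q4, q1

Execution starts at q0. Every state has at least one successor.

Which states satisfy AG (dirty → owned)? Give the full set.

{q0, q2, q3, q4}

States satisfying dirty → owned: {q0, q1, q2, q3, q4}.
States satisfying AG (dirty → owned): {q0, q2, q3, q4}.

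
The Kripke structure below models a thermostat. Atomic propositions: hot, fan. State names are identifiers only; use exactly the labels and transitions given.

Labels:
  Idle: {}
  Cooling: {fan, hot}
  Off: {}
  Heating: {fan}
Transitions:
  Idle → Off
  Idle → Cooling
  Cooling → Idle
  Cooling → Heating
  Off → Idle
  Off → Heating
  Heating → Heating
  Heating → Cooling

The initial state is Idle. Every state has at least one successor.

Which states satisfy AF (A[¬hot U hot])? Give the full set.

States satisfying A[¬hot U hot]: {Cooling}.
States satisfying AF (A[¬hot U hot]): {Cooling}.

{Cooling}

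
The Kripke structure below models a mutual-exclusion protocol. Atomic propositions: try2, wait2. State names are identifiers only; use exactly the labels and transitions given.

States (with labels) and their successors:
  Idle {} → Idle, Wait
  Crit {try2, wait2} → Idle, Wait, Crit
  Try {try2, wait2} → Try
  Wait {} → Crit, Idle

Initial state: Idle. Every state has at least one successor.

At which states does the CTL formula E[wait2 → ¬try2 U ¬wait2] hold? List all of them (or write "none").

{Idle, Wait}

States satisfying wait2 → ¬try2: {Idle, Wait}.
States satisfying ¬wait2: {Idle, Wait}.
States satisfying E[wait2 → ¬try2 U ¬wait2]: {Idle, Wait}.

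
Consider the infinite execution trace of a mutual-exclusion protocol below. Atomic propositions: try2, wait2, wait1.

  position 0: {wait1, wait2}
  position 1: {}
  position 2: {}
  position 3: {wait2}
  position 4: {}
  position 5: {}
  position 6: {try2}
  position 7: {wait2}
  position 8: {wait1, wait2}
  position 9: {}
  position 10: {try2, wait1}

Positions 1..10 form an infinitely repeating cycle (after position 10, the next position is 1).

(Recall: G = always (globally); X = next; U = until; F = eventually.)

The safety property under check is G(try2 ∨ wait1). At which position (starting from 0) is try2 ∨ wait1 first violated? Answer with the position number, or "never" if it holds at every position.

Check try2 ∨ wait1 at each position in order: 0 ✓.
At position 1 the labels are {}, so try2 ∨ wait1 is false there. This is the first violation.

1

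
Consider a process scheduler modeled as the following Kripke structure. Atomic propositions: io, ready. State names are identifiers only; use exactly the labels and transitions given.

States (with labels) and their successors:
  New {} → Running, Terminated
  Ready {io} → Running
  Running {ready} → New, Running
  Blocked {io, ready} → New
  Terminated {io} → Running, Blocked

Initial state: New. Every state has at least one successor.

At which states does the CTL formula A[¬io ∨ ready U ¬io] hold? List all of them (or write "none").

States satisfying ¬io ∨ ready: {New, Running, Blocked}.
States satisfying ¬io: {New, Running}.
States satisfying A[¬io ∨ ready U ¬io]: {New, Running, Blocked}.

{New, Running, Blocked}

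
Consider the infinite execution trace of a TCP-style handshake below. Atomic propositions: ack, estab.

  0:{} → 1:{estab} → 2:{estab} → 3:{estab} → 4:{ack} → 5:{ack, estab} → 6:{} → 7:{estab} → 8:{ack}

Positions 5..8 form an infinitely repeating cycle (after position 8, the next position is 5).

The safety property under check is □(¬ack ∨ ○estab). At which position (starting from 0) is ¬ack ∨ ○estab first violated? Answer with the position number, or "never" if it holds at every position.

5

Check ¬ack ∨ ○estab at each position in order: 0 ✓, 1 ✓, 2 ✓, 3 ✓, 4 ✓.
At position 5 the labels are {ack, estab} and the next position 6 has {}, so ¬ack ∨ ○estab is false there. This is the first violation.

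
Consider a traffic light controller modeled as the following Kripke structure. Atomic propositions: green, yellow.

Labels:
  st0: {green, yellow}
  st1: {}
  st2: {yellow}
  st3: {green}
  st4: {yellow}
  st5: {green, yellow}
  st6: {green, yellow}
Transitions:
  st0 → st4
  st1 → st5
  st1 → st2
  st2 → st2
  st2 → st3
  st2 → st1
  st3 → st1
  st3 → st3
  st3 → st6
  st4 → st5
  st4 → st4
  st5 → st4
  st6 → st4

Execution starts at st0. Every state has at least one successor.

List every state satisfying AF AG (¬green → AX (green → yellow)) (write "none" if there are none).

{st0, st4, st5, st6}

States satisfying AG (¬green → AX (green → yellow)): {st0, st4, st5, st6}.
States satisfying AF AG (¬green → AX (green → yellow)): {st0, st4, st5, st6}.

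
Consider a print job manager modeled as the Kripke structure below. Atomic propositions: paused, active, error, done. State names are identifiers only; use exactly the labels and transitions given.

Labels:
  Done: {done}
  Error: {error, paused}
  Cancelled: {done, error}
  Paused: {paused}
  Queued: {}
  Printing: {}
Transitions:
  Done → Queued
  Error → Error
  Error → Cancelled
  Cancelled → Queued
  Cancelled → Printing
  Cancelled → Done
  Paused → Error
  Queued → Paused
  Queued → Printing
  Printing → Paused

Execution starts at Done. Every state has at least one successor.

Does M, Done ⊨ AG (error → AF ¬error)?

No

States satisfying error → AF ¬error: {Done, Cancelled, Paused, Queued, Printing}.
States satisfying AG (error → AF ¬error): ∅.
Error is reachable from Done and violates error → AF ¬error, so AG fails at Done.
Done ∉ Sat(AG (error → AF ¬error)).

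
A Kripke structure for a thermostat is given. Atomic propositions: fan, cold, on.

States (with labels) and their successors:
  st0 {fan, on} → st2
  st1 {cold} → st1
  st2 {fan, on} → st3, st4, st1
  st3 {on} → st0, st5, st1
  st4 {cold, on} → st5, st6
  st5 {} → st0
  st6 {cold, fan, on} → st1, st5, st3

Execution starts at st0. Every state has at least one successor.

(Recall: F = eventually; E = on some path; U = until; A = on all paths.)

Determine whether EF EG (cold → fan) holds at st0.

Satisfied

States satisfying EG (cold → fan): {st0, st2, st3, st5, st6}.
States satisfying EF EG (cold → fan): {st0, st2, st3, st4, st5, st6}.
Some path from st0 reaches a state where EG (cold → fan) holds.
st0 ∈ Sat(EF EG (cold → fan)).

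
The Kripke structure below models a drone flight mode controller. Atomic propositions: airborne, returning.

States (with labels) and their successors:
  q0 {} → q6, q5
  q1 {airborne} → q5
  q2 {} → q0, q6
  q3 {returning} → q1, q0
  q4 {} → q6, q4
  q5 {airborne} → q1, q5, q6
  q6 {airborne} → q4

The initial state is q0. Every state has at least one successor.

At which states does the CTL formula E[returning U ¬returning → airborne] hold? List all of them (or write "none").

States satisfying returning: {q3}.
States satisfying ¬returning → airborne: {q1, q3, q5, q6}.
States satisfying E[returning U ¬returning → airborne]: {q1, q3, q5, q6}.

{q1, q3, q5, q6}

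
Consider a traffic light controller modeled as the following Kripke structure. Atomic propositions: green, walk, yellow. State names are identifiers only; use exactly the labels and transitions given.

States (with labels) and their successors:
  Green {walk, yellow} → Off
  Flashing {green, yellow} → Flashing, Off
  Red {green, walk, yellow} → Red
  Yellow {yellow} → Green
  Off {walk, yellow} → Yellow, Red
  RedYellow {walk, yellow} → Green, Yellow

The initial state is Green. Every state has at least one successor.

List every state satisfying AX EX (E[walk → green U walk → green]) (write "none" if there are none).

{Green, Flashing, Red}

States satisfying EX (E[walk → green U walk → green]): {Flashing, Red, Off, RedYellow}.
States satisfying AX EX (E[walk → green U walk → green]): {Green, Flashing, Red}.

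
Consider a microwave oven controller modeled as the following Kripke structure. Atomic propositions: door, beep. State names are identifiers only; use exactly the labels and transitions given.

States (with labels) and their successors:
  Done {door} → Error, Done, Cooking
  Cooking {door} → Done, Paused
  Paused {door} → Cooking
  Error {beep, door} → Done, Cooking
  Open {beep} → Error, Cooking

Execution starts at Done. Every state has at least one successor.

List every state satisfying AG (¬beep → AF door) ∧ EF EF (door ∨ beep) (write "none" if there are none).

States satisfying ¬beep → AF door: {Done, Cooking, Paused, Error, Open}.
States satisfying AG (¬beep → AF door): {Done, Cooking, Paused, Error, Open}.
States satisfying EF (door ∨ beep): {Done, Cooking, Paused, Error, Open}.
States satisfying EF EF (door ∨ beep): {Done, Cooking, Paused, Error, Open}.
States satisfying AG (¬beep → AF door) ∧ EF EF (door ∨ beep): {Done, Cooking, Paused, Error, Open}.

{Done, Cooking, Paused, Error, Open}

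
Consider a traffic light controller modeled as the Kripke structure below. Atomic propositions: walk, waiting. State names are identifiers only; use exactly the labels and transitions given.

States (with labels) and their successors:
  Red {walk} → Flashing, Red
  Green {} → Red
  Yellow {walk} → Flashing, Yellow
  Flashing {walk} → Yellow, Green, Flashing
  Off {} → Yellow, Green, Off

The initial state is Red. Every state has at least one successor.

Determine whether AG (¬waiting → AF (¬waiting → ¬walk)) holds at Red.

States satisfying ¬waiting → AF (¬waiting → ¬walk): {Green, Off}.
States satisfying AG (¬waiting → AF (¬waiting → ¬walk)): ∅.
Flashing is reachable from Red and violates ¬waiting → AF (¬waiting → ¬walk), so AG fails at Red.
Red ∉ Sat(AG (¬waiting → AF (¬waiting → ¬walk))).

Violated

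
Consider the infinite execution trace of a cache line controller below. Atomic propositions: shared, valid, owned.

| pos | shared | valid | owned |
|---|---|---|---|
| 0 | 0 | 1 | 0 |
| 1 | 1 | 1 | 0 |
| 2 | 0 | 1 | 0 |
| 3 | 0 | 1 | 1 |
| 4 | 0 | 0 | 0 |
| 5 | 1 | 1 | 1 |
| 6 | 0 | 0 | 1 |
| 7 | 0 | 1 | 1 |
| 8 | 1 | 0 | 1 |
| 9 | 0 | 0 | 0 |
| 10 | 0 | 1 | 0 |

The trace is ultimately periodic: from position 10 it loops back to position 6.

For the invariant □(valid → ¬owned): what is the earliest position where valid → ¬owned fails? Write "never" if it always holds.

Check valid → ¬owned at each position in order: 0 ✓, 1 ✓, 2 ✓.
At position 3 the labels are {owned, valid}, so valid → ¬owned is false there. This is the first violation.

3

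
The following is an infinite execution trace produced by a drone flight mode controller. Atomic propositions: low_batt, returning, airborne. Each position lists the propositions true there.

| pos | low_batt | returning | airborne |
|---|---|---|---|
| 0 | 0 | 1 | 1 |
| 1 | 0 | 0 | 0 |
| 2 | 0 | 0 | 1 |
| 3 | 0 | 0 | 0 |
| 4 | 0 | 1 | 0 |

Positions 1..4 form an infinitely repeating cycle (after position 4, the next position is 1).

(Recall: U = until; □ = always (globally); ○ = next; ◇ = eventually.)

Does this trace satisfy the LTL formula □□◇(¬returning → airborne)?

□◇(¬returning → airborne) holds at every position 0..4, and those are all positions ever visited, so □□◇(¬returning → airborne) holds.

Yes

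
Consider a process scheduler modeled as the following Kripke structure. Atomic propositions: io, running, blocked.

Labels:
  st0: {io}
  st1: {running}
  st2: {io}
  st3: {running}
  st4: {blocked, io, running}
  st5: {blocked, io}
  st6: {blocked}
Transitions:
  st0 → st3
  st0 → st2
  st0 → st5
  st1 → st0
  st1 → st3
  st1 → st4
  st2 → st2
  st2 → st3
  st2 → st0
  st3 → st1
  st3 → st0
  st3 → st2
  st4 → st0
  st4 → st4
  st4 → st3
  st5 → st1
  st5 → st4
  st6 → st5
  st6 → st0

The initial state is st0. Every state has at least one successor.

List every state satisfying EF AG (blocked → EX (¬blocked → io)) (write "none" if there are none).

{st0, st1, st2, st3, st4, st5, st6}

States satisfying AG (blocked → EX (¬blocked → io)): {st0, st1, st2, st3, st4, st5, st6}.
States satisfying EF AG (blocked → EX (¬blocked → io)): {st0, st1, st2, st3, st4, st5, st6}.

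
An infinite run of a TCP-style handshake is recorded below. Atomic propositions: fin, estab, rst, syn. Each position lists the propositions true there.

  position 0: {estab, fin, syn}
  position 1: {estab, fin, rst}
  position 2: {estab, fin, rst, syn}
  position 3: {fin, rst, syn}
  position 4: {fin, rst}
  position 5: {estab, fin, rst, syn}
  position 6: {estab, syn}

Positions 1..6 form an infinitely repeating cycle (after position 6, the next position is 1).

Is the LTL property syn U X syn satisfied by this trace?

Walking from position 0: X syn first holds at position 1, and syn holds at every earlier position along the way, so syn U X syn holds.

Holds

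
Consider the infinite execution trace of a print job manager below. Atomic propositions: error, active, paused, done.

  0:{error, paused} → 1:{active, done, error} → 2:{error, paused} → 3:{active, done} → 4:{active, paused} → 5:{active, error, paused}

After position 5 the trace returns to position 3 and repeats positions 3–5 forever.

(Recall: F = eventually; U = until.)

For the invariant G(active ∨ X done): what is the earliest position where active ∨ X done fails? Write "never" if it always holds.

active ∨ X done holds at every position 0..5, and those are all the positions the trace ever visits, so the invariant G(active ∨ X done) is never violated.

never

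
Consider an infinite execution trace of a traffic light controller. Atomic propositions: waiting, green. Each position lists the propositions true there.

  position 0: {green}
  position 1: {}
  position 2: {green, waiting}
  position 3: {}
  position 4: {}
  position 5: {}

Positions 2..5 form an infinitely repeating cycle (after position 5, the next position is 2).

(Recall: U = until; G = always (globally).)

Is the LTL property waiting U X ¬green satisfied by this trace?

Holds

Walking from position 0: X ¬green first holds at position 0, and waiting holds at every earlier position along the way, so waiting U X ¬green holds.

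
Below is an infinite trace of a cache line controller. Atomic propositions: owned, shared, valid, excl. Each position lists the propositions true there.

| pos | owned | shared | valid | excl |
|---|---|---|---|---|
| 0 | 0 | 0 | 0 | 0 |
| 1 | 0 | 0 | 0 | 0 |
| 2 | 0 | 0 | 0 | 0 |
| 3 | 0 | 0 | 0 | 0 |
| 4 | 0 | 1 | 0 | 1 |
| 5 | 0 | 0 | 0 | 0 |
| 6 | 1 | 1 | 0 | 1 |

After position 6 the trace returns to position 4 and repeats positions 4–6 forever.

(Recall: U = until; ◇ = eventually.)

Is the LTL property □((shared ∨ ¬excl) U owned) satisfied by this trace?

(shared ∨ ¬excl) U owned holds at every position 0..6, and those are all positions ever visited, so □((shared ∨ ¬excl) U owned) holds.

Satisfied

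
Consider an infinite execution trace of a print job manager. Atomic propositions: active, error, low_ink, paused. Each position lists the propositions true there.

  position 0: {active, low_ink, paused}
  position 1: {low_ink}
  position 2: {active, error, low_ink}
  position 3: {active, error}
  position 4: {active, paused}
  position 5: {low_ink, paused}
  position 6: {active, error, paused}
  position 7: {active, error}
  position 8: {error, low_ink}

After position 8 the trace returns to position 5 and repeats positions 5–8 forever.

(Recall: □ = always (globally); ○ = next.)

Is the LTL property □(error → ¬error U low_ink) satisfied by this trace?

error → ¬error U low_ink must hold at every position from 0 onward. It fails at position 3, so □(error → ¬error U low_ink) is false.
Positions where error holds: 2, 3, 6, 7, 8.
Check ¬error U low_ink at each: 2→ok, 3→fails, 6→fails, 7→fails, 8→ok.

No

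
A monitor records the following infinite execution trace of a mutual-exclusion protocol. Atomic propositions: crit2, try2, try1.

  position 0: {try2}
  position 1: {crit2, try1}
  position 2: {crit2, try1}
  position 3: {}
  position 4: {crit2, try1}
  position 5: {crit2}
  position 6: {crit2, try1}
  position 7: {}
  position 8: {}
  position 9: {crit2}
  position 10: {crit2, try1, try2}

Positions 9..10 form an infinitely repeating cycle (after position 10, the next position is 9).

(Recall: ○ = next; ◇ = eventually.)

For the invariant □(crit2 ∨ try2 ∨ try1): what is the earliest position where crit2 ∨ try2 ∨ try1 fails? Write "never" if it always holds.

3

Check crit2 ∨ try2 ∨ try1 at each position in order: 0 ✓, 1 ✓, 2 ✓.
At position 3 the labels are {}, so crit2 ∨ try2 ∨ try1 is false there. This is the first violation.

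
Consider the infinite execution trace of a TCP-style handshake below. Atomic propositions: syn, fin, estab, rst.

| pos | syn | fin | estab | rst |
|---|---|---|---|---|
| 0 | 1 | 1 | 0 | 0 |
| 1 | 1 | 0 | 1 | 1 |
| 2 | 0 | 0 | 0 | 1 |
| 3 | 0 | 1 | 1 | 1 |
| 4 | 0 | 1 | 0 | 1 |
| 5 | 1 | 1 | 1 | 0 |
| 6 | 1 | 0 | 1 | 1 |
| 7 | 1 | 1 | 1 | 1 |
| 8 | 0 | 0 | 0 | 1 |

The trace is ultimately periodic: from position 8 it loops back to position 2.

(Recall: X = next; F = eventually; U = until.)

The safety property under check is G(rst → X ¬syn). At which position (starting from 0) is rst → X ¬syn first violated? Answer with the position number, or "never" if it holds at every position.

4

Check rst → X ¬syn at each position in order: 0 ✓, 1 ✓, 2 ✓, 3 ✓.
At position 4 the labels are {fin, rst} and the next position 5 has {estab, fin, syn}, so rst → X ¬syn is false there. This is the first violation.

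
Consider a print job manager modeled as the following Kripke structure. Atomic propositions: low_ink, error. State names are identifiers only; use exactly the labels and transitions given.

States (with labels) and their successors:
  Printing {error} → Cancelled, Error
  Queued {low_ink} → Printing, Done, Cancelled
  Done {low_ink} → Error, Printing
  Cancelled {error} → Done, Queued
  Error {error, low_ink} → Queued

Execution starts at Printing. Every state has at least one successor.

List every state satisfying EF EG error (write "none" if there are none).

none

States satisfying EG error: ∅.
States satisfying EF EG error: ∅.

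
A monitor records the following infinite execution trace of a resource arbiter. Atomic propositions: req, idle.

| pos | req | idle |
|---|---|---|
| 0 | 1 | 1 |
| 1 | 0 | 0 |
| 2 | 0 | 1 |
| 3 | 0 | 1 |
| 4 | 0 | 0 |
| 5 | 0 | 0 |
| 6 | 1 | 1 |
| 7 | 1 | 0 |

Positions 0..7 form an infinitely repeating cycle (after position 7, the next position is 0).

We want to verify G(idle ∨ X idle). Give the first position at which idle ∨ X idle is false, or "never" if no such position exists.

4

Check idle ∨ X idle at each position in order: 0 ✓, 1 ✓, 2 ✓, 3 ✓.
At position 4 the labels are {} and the next position 5 has {}, so idle ∨ X idle is false there. This is the first violation.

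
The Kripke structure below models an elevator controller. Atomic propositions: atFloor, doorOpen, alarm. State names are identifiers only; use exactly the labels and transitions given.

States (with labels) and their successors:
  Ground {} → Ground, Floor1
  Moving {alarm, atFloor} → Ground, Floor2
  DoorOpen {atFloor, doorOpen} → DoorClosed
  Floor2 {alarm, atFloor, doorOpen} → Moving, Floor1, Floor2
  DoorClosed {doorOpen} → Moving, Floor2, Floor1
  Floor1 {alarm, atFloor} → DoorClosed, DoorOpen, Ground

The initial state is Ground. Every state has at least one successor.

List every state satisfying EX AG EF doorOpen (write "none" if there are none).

States satisfying AG EF doorOpen: {Ground, Moving, DoorOpen, Floor2, DoorClosed, Floor1}.
States satisfying EX AG EF doorOpen: {Ground, Moving, DoorOpen, Floor2, DoorClosed, Floor1}.

{Ground, Moving, DoorOpen, Floor2, DoorClosed, Floor1}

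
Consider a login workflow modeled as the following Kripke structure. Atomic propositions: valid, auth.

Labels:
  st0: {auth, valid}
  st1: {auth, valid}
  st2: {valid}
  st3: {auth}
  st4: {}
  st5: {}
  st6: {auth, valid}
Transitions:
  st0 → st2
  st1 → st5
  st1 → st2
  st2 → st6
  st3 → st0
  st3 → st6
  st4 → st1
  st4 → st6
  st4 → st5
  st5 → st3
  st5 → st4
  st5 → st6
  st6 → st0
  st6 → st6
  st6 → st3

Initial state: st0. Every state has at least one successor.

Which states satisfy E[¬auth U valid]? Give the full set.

{st0, st1, st2, st4, st5, st6}

States satisfying ¬auth: {st2, st4, st5}.
States satisfying valid: {st0, st1, st2, st6}.
States satisfying E[¬auth U valid]: {st0, st1, st2, st4, st5, st6}.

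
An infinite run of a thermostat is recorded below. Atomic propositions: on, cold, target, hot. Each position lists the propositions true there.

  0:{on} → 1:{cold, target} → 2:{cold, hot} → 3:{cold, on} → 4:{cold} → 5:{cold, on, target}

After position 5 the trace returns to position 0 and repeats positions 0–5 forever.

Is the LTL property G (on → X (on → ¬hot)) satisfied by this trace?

on → X (on → ¬hot) holds at every position 0..5, and those are all positions ever visited, so G (on → X (on → ¬hot)) holds.
Positions where on holds: 0, 3, 5.
Check X (on → ¬hot) at each: 0→ok, 3→ok, 5→ok.

Satisfied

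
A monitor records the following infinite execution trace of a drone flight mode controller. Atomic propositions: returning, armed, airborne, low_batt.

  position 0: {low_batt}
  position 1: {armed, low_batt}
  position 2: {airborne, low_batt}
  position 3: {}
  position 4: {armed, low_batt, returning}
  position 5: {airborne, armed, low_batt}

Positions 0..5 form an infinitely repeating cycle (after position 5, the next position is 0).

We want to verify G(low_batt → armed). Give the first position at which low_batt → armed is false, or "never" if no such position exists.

0

At position 0 the labels are {low_batt}, so low_batt → armed is false there. This is the first violation.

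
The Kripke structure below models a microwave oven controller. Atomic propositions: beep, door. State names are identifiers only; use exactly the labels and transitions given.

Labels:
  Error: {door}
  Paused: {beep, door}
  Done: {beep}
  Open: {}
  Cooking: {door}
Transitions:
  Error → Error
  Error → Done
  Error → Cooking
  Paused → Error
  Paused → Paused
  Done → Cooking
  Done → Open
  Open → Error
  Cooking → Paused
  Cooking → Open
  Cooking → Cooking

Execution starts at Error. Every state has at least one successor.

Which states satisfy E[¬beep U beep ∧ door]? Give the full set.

{Error, Paused, Open, Cooking}

States satisfying ¬beep: {Error, Open, Cooking}.
States satisfying beep ∧ door: {Paused}.
States satisfying E[¬beep U beep ∧ door]: {Error, Paused, Open, Cooking}.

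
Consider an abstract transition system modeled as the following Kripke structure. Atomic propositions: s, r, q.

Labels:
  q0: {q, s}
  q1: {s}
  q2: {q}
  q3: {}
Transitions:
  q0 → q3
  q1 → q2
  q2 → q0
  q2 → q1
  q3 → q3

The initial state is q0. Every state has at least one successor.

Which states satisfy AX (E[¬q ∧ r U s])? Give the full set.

{q2}

States satisfying E[¬q ∧ r U s]: {q0, q1}.
States satisfying AX (E[¬q ∧ r U s]): {q2}.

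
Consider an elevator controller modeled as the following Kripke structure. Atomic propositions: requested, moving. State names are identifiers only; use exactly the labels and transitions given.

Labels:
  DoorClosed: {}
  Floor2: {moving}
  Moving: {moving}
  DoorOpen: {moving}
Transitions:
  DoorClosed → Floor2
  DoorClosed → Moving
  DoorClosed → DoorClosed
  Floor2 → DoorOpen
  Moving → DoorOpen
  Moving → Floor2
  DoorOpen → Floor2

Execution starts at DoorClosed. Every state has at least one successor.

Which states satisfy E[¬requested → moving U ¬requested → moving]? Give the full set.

{Floor2, Moving, DoorOpen}

States satisfying ¬requested → moving: {Floor2, Moving, DoorOpen}.
States satisfying E[¬requested → moving U ¬requested → moving]: {Floor2, Moving, DoorOpen}.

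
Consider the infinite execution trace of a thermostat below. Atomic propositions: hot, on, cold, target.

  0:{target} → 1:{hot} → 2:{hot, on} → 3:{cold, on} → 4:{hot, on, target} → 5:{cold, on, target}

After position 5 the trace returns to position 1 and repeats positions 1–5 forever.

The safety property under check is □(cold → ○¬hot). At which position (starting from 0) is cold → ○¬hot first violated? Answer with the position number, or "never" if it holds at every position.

Check cold → ○¬hot at each position in order: 0 ✓, 1 ✓, 2 ✓.
At position 3 the labels are {cold, on} and the next position 4 has {hot, on, target}, so cold → ○¬hot is false there. This is the first violation.

3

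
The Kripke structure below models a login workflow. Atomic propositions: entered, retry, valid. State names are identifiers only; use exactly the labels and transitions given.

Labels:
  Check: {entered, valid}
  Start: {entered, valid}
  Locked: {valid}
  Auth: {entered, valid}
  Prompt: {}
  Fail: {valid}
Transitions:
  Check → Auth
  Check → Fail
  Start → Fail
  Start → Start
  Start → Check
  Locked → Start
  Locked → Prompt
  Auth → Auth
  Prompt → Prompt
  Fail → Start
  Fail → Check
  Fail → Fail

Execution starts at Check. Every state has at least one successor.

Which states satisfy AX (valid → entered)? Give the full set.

{Locked, Auth, Prompt}

States satisfying valid → entered: {Check, Start, Auth, Prompt}.
States satisfying AX (valid → entered): {Locked, Auth, Prompt}.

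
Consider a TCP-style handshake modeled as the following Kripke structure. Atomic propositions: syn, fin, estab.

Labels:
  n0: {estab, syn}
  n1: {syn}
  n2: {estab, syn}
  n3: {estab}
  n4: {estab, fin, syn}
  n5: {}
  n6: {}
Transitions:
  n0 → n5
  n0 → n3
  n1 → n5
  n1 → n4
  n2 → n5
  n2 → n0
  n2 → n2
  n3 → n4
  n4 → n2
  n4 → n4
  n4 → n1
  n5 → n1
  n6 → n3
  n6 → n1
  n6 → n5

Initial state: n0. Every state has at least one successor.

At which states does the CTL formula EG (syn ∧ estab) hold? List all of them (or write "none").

{n2, n4}

States satisfying syn ∧ estab: {n0, n2, n4}.
States satisfying EG (syn ∧ estab): {n2, n4}.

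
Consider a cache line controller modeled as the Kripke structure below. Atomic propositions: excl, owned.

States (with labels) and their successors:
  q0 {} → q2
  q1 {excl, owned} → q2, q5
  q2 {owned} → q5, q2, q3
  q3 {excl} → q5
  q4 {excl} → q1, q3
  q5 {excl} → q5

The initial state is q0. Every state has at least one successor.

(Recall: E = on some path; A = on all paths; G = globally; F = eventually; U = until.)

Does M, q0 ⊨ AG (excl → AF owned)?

States satisfying excl → AF owned: {q0, q1, q2}.
States satisfying AG (excl → AF owned): ∅.
q3 is reachable from q0 and violates excl → AF owned, so AG fails at q0.
q0 ∉ Sat(AG (excl → AF owned)).

Does not hold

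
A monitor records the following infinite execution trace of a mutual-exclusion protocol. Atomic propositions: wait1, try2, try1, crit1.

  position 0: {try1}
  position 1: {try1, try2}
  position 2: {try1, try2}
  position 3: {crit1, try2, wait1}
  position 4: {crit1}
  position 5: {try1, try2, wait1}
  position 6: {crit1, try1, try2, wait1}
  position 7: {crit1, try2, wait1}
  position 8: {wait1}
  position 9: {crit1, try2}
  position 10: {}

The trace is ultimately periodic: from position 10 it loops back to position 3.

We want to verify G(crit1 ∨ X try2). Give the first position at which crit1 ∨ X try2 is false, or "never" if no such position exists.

crit1 ∨ X try2 holds at every position 0..10, and those are all the positions the trace ever visits, so the invariant G(crit1 ∨ X try2) is never violated.

never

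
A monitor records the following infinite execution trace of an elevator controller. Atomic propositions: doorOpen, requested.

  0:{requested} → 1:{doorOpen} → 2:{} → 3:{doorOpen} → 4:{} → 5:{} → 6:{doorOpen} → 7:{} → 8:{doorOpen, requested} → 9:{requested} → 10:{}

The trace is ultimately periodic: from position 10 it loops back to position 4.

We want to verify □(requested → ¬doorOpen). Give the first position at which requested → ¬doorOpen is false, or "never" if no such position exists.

8

Check requested → ¬doorOpen at each position in order: 0 ✓, 1 ✓, 2 ✓, 3 ✓, 4 ✓, 5 ✓, 6 ✓, 7 ✓.
At position 8 the labels are {doorOpen, requested}, so requested → ¬doorOpen is false there. This is the first violation.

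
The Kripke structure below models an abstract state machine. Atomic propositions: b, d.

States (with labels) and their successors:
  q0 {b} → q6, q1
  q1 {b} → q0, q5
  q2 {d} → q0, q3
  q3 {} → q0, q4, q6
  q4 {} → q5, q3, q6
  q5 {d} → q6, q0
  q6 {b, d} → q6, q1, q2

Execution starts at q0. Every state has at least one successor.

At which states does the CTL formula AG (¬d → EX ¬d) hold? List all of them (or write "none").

{q0, q1, q2, q3, q4, q5, q6}

States satisfying ¬d → EX ¬d: {q0, q1, q2, q3, q4, q5, q6}.
States satisfying AG (¬d → EX ¬d): {q0, q1, q2, q3, q4, q5, q6}.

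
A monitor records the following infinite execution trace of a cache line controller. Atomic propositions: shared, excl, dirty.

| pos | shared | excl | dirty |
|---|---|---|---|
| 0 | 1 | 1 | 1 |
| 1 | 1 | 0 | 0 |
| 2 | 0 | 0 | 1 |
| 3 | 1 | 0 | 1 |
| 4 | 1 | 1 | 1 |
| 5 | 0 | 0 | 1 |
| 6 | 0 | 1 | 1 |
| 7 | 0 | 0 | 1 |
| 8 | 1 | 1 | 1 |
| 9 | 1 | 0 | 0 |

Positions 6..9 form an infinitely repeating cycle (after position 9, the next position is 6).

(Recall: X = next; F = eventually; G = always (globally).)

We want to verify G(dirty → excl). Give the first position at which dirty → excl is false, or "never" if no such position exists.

2

Check dirty → excl at each position in order: 0 ✓, 1 ✓.
At position 2 the labels are {dirty}, so dirty → excl is false there. This is the first violation.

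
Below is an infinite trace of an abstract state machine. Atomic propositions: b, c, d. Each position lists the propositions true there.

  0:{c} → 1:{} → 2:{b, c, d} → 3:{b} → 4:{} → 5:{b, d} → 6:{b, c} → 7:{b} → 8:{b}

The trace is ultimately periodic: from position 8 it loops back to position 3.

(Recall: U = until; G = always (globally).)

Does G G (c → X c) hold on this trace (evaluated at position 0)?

No

G (c → X c) must hold at every position from 0 onward. It fails at position 0, so G G (c → X c) is false.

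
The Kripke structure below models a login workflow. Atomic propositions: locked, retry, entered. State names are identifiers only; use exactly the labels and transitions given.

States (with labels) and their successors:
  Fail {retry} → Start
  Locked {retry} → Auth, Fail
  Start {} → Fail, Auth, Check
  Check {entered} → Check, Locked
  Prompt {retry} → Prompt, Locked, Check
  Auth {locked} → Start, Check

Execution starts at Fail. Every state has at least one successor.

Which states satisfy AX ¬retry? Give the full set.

States satisfying ¬retry: {Start, Check, Auth}.
States satisfying AX ¬retry: {Fail, Auth}.

{Fail, Auth}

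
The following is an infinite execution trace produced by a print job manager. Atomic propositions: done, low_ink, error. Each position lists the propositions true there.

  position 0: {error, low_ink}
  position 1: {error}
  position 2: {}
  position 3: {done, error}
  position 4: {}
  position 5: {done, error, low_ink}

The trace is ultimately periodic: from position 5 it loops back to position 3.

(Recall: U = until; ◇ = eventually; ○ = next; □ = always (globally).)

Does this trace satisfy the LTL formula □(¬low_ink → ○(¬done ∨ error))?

Satisfied

¬low_ink → ○(¬done ∨ error) holds at every position 0..5, and those are all positions ever visited, so □(¬low_ink → ○(¬done ∨ error)) holds.
Positions where ¬low_ink holds: 1, 2, 3, 4.
Check ○(¬done ∨ error) at each: 1→ok, 2→ok, 3→ok, 4→ok.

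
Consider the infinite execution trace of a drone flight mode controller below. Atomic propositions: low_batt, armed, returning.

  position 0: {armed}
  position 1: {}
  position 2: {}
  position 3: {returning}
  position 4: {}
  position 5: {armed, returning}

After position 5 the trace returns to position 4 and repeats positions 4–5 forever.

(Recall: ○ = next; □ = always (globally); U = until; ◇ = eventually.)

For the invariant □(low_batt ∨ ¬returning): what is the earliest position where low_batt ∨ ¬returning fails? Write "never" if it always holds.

Check low_batt ∨ ¬returning at each position in order: 0 ✓, 1 ✓, 2 ✓.
At position 3 the labels are {returning}, so low_batt ∨ ¬returning is false there. This is the first violation.

3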